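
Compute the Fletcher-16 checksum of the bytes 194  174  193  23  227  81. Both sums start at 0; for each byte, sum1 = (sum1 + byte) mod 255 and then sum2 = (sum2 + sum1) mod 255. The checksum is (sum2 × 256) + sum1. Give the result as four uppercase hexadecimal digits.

Running sums (mod 255):
  after byte 0 (194): sum1=194, sum2=194
  after byte 1 (174): sum1=113, sum2=52
  after byte 2 (193): sum1=51, sum2=103
  after byte 3 (23): sum1=74, sum2=177
  after byte 4 (227): sum1=46, sum2=223
  after byte 5 (81): sum1=127, sum2=95
Checksum = sum2·256 + sum1 = 95·256 + 127 = 24447 = 0x5F7F.

5F7F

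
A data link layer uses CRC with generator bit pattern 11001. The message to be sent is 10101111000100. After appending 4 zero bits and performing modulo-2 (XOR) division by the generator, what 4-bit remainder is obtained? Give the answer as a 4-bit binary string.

1000

Append 4 zeros: 101011110001000000. Divide by 11001 (XOR where the leading bit is 1):
  pos 0: 10101 XOR 11001 = 01100
  pos 1: 11001 XOR 11001 = 00000
  pos 6: 11000 XOR 11001 = 00001
  pos 10: 11000 XOR 11001 = 00001
Remainder (last 4 bits) = 1000. This is the CRC / FCS.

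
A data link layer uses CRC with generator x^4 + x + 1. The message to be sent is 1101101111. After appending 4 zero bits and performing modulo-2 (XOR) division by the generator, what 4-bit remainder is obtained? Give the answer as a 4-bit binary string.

Append 4 zeros: 11011011110000. Divide by 10011 (XOR where the leading bit is 1):
  pos 0: 11011 XOR 10011 = 01000
  pos 1: 10000 XOR 10011 = 00011
  pos 4: 11111 XOR 10011 = 01100
  pos 5: 11001 XOR 10011 = 01010
  pos 6: 10100 XOR 10011 = 00111
  pos 8: 11100 XOR 10011 = 01111
  pos 9: 11110 XOR 10011 = 01101
Remainder (last 4 bits) = 1101. This is the CRC / FCS.

1101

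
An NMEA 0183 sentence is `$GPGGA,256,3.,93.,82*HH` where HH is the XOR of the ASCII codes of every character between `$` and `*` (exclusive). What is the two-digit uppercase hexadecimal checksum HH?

54

XOR the ASCII codes of the payload characters:
  'G' = 0x47 → acc = 0x47
  'P' = 0x50 → acc = 0x17
  'G' = 0x47 → acc = 0x50
  'G' = 0x47 → acc = 0x17
  'A' = 0x41 → acc = 0x56
  ',' = 0x2C → acc = 0x7A
  '2' = 0x32 → acc = 0x48
  '5' = 0x35 → acc = 0x7D
  '6' = 0x36 → acc = 0x4B
  ',' = 0x2C → acc = 0x67
  '3' = 0x33 → acc = 0x54
  '.' = 0x2E → acc = 0x7A
  ',' = 0x2C → acc = 0x56
  '9' = 0x39 → acc = 0x6F
  '3' = 0x33 → acc = 0x5C
  '.' = 0x2E → acc = 0x72
  ',' = 0x2C → acc = 0x5E
  '8' = 0x38 → acc = 0x66
  '2' = 0x32 → acc = 0x54
Checksum = 0x54.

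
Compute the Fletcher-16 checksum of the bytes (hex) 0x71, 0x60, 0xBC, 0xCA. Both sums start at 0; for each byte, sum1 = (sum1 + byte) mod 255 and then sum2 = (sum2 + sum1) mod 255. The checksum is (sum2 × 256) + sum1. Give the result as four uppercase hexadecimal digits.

2B59

Running sums (mod 255):
  after byte 0 (0x71): sum1=113, sum2=113
  after byte 1 (0x60): sum1=209, sum2=67
  after byte 2 (0xBC): sum1=142, sum2=209
  after byte 3 (0xCA): sum1=89, sum2=43
Checksum = sum2·256 + sum1 = 43·256 + 89 = 11097 = 0x2B59.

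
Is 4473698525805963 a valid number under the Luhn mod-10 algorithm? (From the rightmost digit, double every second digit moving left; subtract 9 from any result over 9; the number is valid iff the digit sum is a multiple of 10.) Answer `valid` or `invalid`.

From the right, keep odd positions and double even positions (subtract 9 from any doubled value over 9):
  doubled (positions 2,4,...): 3 1 7 4 7 3 5 8 → sum 38
  kept (positions 1,3,...): 3 9 0 5 5 9 3 4 → sum 38
Total = 76.
76 mod 10 = 6, so the number is invalid.

invalid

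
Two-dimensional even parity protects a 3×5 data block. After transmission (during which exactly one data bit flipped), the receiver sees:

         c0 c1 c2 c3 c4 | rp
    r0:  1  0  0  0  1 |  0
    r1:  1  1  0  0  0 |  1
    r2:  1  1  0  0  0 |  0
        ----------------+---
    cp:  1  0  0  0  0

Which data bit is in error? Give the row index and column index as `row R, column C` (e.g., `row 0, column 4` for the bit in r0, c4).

Recompute each row's even parity and compare to rp:
  r0: data parity 0, sent rp 0 → ok
  r1: data parity 0, sent rp 1 → mismatch
  r2: data parity 0, sent rp 0 → ok
Recompute each column's even parity and compare to cp:
  c0: data parity 1, sent cp 1 → ok
  c1: data parity 0, sent cp 0 → ok
  c2: data parity 0, sent cp 0 → ok
  c3: data parity 0, sent cp 0 → ok
  c4: data parity 1, sent cp 0 → mismatch
Exactly one row (r1) and one column (c4) fail → the flipped bit is at their intersection.

row 1, column 4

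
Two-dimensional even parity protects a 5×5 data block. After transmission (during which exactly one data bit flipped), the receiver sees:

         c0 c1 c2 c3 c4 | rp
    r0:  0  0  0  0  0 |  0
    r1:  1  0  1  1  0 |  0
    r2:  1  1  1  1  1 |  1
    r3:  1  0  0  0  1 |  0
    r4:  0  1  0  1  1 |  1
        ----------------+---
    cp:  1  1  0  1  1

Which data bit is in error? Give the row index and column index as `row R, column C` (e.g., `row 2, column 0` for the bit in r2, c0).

Recompute each row's even parity and compare to rp:
  r0: data parity 0, sent rp 0 → ok
  r1: data parity 1, sent rp 0 → mismatch
  r2: data parity 1, sent rp 1 → ok
  r3: data parity 0, sent rp 0 → ok
  r4: data parity 1, sent rp 1 → ok
Recompute each column's even parity and compare to cp:
  c0: data parity 1, sent cp 1 → ok
  c1: data parity 0, sent cp 1 → mismatch
  c2: data parity 0, sent cp 0 → ok
  c3: data parity 1, sent cp 1 → ok
  c4: data parity 1, sent cp 1 → ok
Exactly one row (r1) and one column (c1) fail → the flipped bit is at their intersection.

row 1, column 1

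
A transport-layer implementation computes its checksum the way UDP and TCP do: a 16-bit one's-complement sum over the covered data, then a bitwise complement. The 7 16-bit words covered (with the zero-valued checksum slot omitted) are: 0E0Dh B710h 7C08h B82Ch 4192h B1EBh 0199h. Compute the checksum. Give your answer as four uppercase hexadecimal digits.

1196

One's-complement addition (fold any carry out of bit 15 back into bit 0):
  0x0E0D + 0xB710 = 0x0C51D
  0xC51D + 0x7C08 = 0x14125 → wrap carry → 0x4126
  0x4126 + 0xB82C = 0x0F952
  0xF952 + 0x4192 = 0x13AE4 → wrap carry → 0x3AE5
  0x3AE5 + 0xB1EB = 0x0ECD0
  0xECD0 + 0x0199 = 0x0EE69
One's-complement sum = 0xEE69.
Checksum = ~0xEE69 & 0xFFFF = 0x1196.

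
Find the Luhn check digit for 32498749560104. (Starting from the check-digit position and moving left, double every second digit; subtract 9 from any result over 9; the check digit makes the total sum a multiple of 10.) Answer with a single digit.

Partial digits right→left: 4 0 1 0 6 5 9 4 7 8 9 4 2 3
Double every second digit counting from the check-digit position (so the 1st, 3rd, 5th, ... of the partial from the right).
  doubled (with −9 where >9): 8 2 3 9 5 9 4 → sum 40
  kept as-is: 0 0 5 4 8 4 3 → sum 24
Total = 40 + 24 = 64.
Check digit = (10 − (64 mod 10)) mod 10 = 6.

6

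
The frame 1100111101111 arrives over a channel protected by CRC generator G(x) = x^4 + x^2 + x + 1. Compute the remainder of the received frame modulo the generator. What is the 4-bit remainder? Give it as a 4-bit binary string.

Modulo-2 division of 1100111101111 by 10111:
  pos 0: 11001 XOR 10111 = 01110
  pos 1: 11101 XOR 10111 = 01010
  pos 2: 10101 XOR 10111 = 00010
  pos 5: 10101 XOR 10111 = 00010
  pos 8: 10111 XOR 10111 = 00000
Remainder = 0000 (zero — the frame passes the CRC check).

0000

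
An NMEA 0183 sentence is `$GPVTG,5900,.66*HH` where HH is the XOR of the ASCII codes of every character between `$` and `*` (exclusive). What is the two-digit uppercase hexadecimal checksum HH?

70

XOR the ASCII codes of the payload characters:
  'G' = 0x47 → acc = 0x47
  'P' = 0x50 → acc = 0x17
  'V' = 0x56 → acc = 0x41
  'T' = 0x54 → acc = 0x15
  'G' = 0x47 → acc = 0x52
  ',' = 0x2C → acc = 0x7E
  '5' = 0x35 → acc = 0x4B
  '9' = 0x39 → acc = 0x72
  '0' = 0x30 → acc = 0x42
  '0' = 0x30 → acc = 0x72
  ',' = 0x2C → acc = 0x5E
  '.' = 0x2E → acc = 0x70
  '6' = 0x36 → acc = 0x46
  '6' = 0x36 → acc = 0x70
Checksum = 0x70.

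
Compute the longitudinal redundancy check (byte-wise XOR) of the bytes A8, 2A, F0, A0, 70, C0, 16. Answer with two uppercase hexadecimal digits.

74

XOR the bytes together:
  start with 0xA8
  0xA8 ⊕ 0x2A = 0x82
  0x82 ⊕ 0xF0 = 0x72
  0x72 ⊕ 0xA0 = 0xD2
  0xD2 ⊕ 0x70 = 0xA2
  0xA2 ⊕ 0xC0 = 0x62
  0x62 ⊕ 0x16 = 0x74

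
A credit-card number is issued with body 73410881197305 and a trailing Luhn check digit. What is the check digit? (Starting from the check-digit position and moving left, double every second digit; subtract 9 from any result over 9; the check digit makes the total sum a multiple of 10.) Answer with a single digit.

Partial digits right→left: 5 0 3 7 9 1 1 8 8 0 1 4 3 7
Double every second digit counting from the check-digit position (so the 1st, 3rd, 5th, ... of the partial from the right).
  doubled (with −9 where >9): 1 6 9 2 7 2 6 → sum 33
  kept as-is: 0 7 1 8 0 4 7 → sum 27
Total = 33 + 27 = 60.
Check digit = (10 − (60 mod 10)) mod 10 = 0.

0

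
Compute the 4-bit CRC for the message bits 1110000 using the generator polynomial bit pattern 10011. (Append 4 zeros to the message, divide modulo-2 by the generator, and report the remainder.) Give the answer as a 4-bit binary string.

1000

Append 4 zeros: 11100000000. Divide by 10011 (XOR where the leading bit is 1):
  pos 0: 11100 XOR 10011 = 01111
  pos 1: 11110 XOR 10011 = 01101
  pos 2: 11010 XOR 10011 = 01001
  pos 3: 10010 XOR 10011 = 00001
Remainder (last 4 bits) = 1000. This is the CRC / FCS.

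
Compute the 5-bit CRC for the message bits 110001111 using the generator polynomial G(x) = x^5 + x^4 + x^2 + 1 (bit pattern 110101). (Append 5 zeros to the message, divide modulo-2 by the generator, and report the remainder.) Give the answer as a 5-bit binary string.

00110

Append 5 zeros: 11000111100000. Divide by 110101 (XOR where the leading bit is 1):
  pos 0: 110001 XOR 110101 = 000100
  pos 3: 100111 XOR 110101 = 010010
  pos 4: 100100 XOR 110101 = 010001
  pos 5: 100010 XOR 110101 = 010111
  pos 6: 101110 XOR 110101 = 011011
  pos 7: 110110 XOR 110101 = 000011
Remainder (last 5 bits) = 00110. This is the CRC / FCS.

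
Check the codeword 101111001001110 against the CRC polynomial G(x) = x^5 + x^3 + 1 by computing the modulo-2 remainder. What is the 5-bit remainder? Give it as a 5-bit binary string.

Modulo-2 division of 101111001001110 by 101001:
  pos 0: 101111 XOR 101001 = 000110
  pos 3: 110001 XOR 101001 = 011000
  pos 4: 110000 XOR 101001 = 011001
  pos 5: 110010 XOR 101001 = 011011
  pos 6: 110111 XOR 101001 = 011110
  pos 7: 111101 XOR 101001 = 010100
  pos 8: 101001 XOR 101001 = 000000
Remainder = 00000 (zero — the frame passes the CRC check).

00000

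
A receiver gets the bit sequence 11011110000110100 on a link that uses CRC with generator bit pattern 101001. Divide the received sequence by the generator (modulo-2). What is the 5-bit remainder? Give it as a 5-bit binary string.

00000

Modulo-2 division of 11011110000110100 by 101001:
  pos 0: 110111 XOR 101001 = 011110
  pos 1: 111101 XOR 101001 = 010100
  pos 2: 101000 XOR 101001 = 000001
  pos 7: 100011 XOR 101001 = 001010
  pos 9: 101001 XOR 101001 = 000000
Remainder = 00000 (zero — the frame passes the CRC check).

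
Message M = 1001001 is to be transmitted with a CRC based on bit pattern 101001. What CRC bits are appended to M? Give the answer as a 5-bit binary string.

11100

Append 5 zeros: 100100100000. Divide by 101001 (XOR where the leading bit is 1):
  pos 0: 100100 XOR 101001 = 001101
  pos 2: 110110 XOR 101001 = 011111
  pos 3: 111110 XOR 101001 = 010111
  pos 4: 101110 XOR 101001 = 000111
Remainder (last 5 bits) = 11100. This is the CRC / FCS.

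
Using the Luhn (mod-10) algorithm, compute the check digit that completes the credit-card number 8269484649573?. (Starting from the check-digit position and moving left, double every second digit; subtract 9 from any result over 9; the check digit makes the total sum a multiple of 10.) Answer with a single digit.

8

Partial digits right→left: 3 7 5 9 4 6 4 8 4 9 6 2 8
Double every second digit counting from the check-digit position (so the 1st, 3rd, 5th, ... of the partial from the right).
  doubled (with −9 where >9): 6 1 8 8 8 3 7 → sum 41
  kept as-is: 7 9 6 8 9 2 → sum 41
Total = 41 + 41 = 82.
Check digit = (10 − (82 mod 10)) mod 10 = 8.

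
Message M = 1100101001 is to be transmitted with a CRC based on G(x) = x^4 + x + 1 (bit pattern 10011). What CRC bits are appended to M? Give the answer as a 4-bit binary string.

0000

Append 4 zeros: 11001010010000. Divide by 10011 (XOR where the leading bit is 1):
  pos 0: 11001 XOR 10011 = 01010
  pos 1: 10100 XOR 10011 = 00111
  pos 3: 11110 XOR 10011 = 01101
  pos 4: 11010 XOR 10011 = 01001
  pos 5: 10011 XOR 10011 = 00000
Remainder (last 4 bits) = 0000. This is the CRC / FCS.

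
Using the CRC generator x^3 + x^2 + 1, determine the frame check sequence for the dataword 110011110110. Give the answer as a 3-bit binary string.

Append 3 zeros: 110011110110000. Divide by 1101 (XOR where the leading bit is 1):
  pos 0: 1100 XOR 1101 = 0001
  pos 3: 1111 XOR 1101 = 0010
  pos 5: 1010 XOR 1101 = 0111
  pos 6: 1111 XOR 1101 = 0010
  pos 8: 1010 XOR 1101 = 0111
  pos 9: 1110 XOR 1101 = 0011
  pos 11: 1100 XOR 1101 = 0001
Remainder (last 3 bits) = 001. This is the CRC / FCS.

001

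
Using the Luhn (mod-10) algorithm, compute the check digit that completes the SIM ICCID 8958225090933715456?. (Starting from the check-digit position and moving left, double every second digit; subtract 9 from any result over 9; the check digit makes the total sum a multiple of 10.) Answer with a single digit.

Partial digits right→left: 6 5 4 5 1 7 3 3 9 0 9 0 5 2 2 8 5 9 8
Double every second digit counting from the check-digit position (so the 1st, 3rd, 5th, ... of the partial from the right).
  doubled (with −9 where >9): 3 8 2 6 9 9 1 4 1 7 → sum 50
  kept as-is: 5 5 7 3 0 0 2 8 9 → sum 39
Total = 50 + 39 = 89.
Check digit = (10 − (89 mod 10)) mod 10 = 1.

1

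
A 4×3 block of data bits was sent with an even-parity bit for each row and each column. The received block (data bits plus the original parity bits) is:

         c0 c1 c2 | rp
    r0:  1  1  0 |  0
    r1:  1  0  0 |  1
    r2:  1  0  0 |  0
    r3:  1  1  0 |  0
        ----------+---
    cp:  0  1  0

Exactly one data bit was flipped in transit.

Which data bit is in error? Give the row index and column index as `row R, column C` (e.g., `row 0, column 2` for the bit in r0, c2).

row 2, column 1

Recompute each row's even parity and compare to rp:
  r0: data parity 0, sent rp 0 → ok
  r1: data parity 1, sent rp 1 → ok
  r2: data parity 1, sent rp 0 → mismatch
  r3: data parity 0, sent rp 0 → ok
Recompute each column's even parity and compare to cp:
  c0: data parity 0, sent cp 0 → ok
  c1: data parity 0, sent cp 1 → mismatch
  c2: data parity 0, sent cp 0 → ok
Exactly one row (r2) and one column (c1) fail → the flipped bit is at their intersection.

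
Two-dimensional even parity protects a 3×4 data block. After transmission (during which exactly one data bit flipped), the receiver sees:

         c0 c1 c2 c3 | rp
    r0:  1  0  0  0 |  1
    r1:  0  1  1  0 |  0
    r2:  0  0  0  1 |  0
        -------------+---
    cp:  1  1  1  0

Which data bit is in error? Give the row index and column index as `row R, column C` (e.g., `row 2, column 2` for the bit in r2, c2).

row 2, column 3

Recompute each row's even parity and compare to rp:
  r0: data parity 1, sent rp 1 → ok
  r1: data parity 0, sent rp 0 → ok
  r2: data parity 1, sent rp 0 → mismatch
Recompute each column's even parity and compare to cp:
  c0: data parity 1, sent cp 1 → ok
  c1: data parity 1, sent cp 1 → ok
  c2: data parity 1, sent cp 1 → ok
  c3: data parity 1, sent cp 0 → mismatch
Exactly one row (r2) and one column (c3) fail → the flipped bit is at their intersection.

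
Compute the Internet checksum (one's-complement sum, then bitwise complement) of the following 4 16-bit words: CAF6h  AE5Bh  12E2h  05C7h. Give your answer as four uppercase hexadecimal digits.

One's-complement addition (fold any carry out of bit 15 back into bit 0):
  0xCAF6 + 0xAE5B = 0x17951 → wrap carry → 0x7952
  0x7952 + 0x12E2 = 0x08C34
  0x8C34 + 0x05C7 = 0x091FB
One's-complement sum = 0x91FB.
Checksum = ~0x91FB & 0xFFFF = 0x6E04.

6E04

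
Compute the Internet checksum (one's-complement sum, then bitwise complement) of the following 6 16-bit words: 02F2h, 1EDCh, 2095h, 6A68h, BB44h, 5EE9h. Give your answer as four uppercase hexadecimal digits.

One's-complement addition (fold any carry out of bit 15 back into bit 0):
  0x02F2 + 0x1EDC = 0x021CE
  0x21CE + 0x2095 = 0x04263
  0x4263 + 0x6A68 = 0x0ACCB
  0xACCB + 0xBB44 = 0x1680F → wrap carry → 0x6810
  0x6810 + 0x5EE9 = 0x0C6F9
One's-complement sum = 0xC6F9.
Checksum = ~0xC6F9 & 0xFFFF = 0x3906.

3906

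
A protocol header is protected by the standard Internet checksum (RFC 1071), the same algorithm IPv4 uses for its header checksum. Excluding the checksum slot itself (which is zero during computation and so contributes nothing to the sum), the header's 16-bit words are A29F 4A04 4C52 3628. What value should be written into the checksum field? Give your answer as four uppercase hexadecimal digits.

One's-complement addition (fold any carry out of bit 15 back into bit 0):
  0xA29F + 0x4A04 = 0x0ECA3
  0xECA3 + 0x4C52 = 0x138F5 → wrap carry → 0x38F6
  0x38F6 + 0x3628 = 0x06F1E
One's-complement sum = 0x6F1E.
Checksum = ~0x6F1E & 0xFFFF = 0x90E1.

90E1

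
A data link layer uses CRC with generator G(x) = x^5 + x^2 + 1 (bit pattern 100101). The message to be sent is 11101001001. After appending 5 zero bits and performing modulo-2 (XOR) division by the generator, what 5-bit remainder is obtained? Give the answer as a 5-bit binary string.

Append 5 zeros: 1110100100100000. Divide by 100101 (XOR where the leading bit is 1):
  pos 0: 111010 XOR 100101 = 011111
  pos 1: 111110 XOR 100101 = 011011
  pos 2: 110111 XOR 100101 = 010010
  pos 3: 100100 XOR 100101 = 000001
  pos 8: 101000 XOR 100101 = 001101
  pos 10: 110100 XOR 100101 = 010001
Remainder (last 5 bits) = 10001. This is the CRC / FCS.

10001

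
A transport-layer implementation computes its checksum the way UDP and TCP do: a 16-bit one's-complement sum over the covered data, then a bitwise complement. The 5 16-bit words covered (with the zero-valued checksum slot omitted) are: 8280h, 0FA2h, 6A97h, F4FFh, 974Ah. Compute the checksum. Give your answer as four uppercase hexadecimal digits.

76FB

One's-complement addition (fold any carry out of bit 15 back into bit 0):
  0x8280 + 0x0FA2 = 0x09222
  0x9222 + 0x6A97 = 0x0FCB9
  0xFCB9 + 0xF4FF = 0x1F1B8 → wrap carry → 0xF1B9
  0xF1B9 + 0x974A = 0x18903 → wrap carry → 0x8904
One's-complement sum = 0x8904.
Checksum = ~0x8904 & 0xFFFF = 0x76FB.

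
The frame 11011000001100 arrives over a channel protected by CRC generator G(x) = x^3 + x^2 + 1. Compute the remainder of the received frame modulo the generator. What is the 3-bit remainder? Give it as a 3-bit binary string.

Modulo-2 division of 11011000001100 by 1101:
  pos 0: 1101 XOR 1101 = 0000
  pos 4: 1000 XOR 1101 = 0101
  pos 5: 1010 XOR 1101 = 0111
  pos 6: 1110 XOR 1101 = 0011
  pos 8: 1111 XOR 1101 = 0010
  pos 10: 1000 XOR 1101 = 0101
Remainder = 101 (nonzero — an error is detected).

101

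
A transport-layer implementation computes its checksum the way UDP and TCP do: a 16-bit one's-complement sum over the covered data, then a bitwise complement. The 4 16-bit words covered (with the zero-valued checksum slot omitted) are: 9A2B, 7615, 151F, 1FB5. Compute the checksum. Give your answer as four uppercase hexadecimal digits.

One's-complement addition (fold any carry out of bit 15 back into bit 0):
  0x9A2B + 0x7615 = 0x11040 → wrap carry → 0x1041
  0x1041 + 0x151F = 0x02560
  0x2560 + 0x1FB5 = 0x04515
One's-complement sum = 0x4515.
Checksum = ~0x4515 & 0xFFFF = 0xBAEA.

BAEA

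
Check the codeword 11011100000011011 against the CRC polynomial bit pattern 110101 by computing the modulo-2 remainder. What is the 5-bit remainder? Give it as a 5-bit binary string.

Modulo-2 division of 11011100000011011 by 110101:
  pos 0: 110111 XOR 110101 = 000010
  pos 4: 100000 XOR 110101 = 010101
  pos 5: 101010 XOR 110101 = 011111
  pos 6: 111110 XOR 110101 = 001011
  pos 8: 101111 XOR 110101 = 011010
  pos 9: 110100 XOR 110101 = 000001
Remainder = 00111 (nonzero — an error is detected).

00111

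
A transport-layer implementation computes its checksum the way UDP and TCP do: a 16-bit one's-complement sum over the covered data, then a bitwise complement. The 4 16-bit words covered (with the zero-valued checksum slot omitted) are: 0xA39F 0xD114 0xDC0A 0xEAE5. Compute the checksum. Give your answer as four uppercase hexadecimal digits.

One's-complement addition (fold any carry out of bit 15 back into bit 0):
  0xA39F + 0xD114 = 0x174B3 → wrap carry → 0x74B4
  0x74B4 + 0xDC0A = 0x150BE → wrap carry → 0x50BF
  0x50BF + 0xEAE5 = 0x13BA4 → wrap carry → 0x3BA5
One's-complement sum = 0x3BA5.
Checksum = ~0x3BA5 & 0xFFFF = 0xC45A.

C45A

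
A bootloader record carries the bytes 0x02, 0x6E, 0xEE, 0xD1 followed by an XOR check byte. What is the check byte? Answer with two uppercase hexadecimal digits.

XOR the bytes together:
  start with 0x02
  0x02 ⊕ 0x6E = 0x6C
  0x6C ⊕ 0xEE = 0x82
  0x82 ⊕ 0xD1 = 0x53

53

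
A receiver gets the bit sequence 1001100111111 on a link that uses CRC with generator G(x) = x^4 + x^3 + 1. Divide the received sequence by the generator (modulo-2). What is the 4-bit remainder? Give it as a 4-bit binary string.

Modulo-2 division of 1001100111111 by 11001:
  pos 0: 10011 XOR 11001 = 01010
  pos 1: 10100 XOR 11001 = 01101
  pos 2: 11010 XOR 11001 = 00011
  pos 5: 11111 XOR 11001 = 00110
  pos 7: 11011 XOR 11001 = 00010
Remainder = 0101 (nonzero — an error is detected).

0101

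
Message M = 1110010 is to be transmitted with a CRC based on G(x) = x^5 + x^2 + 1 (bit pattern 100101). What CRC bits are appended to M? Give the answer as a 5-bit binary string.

00110

Append 5 zeros: 111001000000. Divide by 100101 (XOR where the leading bit is 1):
  pos 0: 111001 XOR 100101 = 011100
  pos 1: 111000 XOR 100101 = 011101
  pos 2: 111010 XOR 100101 = 011111
  pos 3: 111110 XOR 100101 = 011011
  pos 4: 110110 XOR 100101 = 010011
  pos 5: 100110 XOR 100101 = 000011
Remainder (last 5 bits) = 00110. This is the CRC / FCS.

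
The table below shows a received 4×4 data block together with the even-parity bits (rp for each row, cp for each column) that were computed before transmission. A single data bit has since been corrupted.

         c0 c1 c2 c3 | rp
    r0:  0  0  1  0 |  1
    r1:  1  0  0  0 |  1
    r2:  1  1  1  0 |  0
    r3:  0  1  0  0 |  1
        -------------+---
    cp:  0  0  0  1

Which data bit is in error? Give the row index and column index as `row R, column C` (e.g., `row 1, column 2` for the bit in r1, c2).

row 2, column 3

Recompute each row's even parity and compare to rp:
  r0: data parity 1, sent rp 1 → ok
  r1: data parity 1, sent rp 1 → ok
  r2: data parity 1, sent rp 0 → mismatch
  r3: data parity 1, sent rp 1 → ok
Recompute each column's even parity and compare to cp:
  c0: data parity 0, sent cp 0 → ok
  c1: data parity 0, sent cp 0 → ok
  c2: data parity 0, sent cp 0 → ok
  c3: data parity 0, sent cp 1 → mismatch
Exactly one row (r2) and one column (c3) fail → the flipped bit is at their intersection.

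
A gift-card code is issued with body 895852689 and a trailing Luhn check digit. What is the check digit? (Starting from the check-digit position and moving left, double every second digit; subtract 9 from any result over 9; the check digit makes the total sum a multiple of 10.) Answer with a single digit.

2

Partial digits right→left: 9 8 6 2 5 8 5 9 8
Double every second digit counting from the check-digit position (so the 1st, 3rd, 5th, ... of the partial from the right).
  doubled (with −9 where >9): 9 3 1 1 7 → sum 21
  kept as-is: 8 2 8 9 → sum 27
Total = 21 + 27 = 48.
Check digit = (10 − (48 mod 10)) mod 10 = 2.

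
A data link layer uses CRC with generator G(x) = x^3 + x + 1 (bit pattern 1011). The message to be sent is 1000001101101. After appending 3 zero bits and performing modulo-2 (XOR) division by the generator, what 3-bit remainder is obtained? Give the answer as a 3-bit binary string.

Append 3 zeros: 1000001101101000. Divide by 1011 (XOR where the leading bit is 1):
  pos 0: 1000 XOR 1011 = 0011
  pos 2: 1100 XOR 1011 = 0111
  pos 3: 1111 XOR 1011 = 0100
  pos 4: 1001 XOR 1011 = 0010
  pos 6: 1001 XOR 1011 = 0010
  pos 8: 1010 XOR 1011 = 0001
  pos 11: 1100 XOR 1011 = 0111
  pos 12: 1110 XOR 1011 = 0101
Remainder (last 3 bits) = 101. This is the CRC / FCS.

101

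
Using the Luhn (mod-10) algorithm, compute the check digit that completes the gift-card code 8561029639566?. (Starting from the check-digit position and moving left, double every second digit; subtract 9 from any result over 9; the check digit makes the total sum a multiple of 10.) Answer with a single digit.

2

Partial digits right→left: 6 6 5 9 3 6 9 2 0 1 6 5 8
Double every second digit counting from the check-digit position (so the 1st, 3rd, 5th, ... of the partial from the right).
  doubled (with −9 where >9): 3 1 6 9 0 3 7 → sum 29
  kept as-is: 6 9 6 2 1 5 → sum 29
Total = 29 + 29 = 58.
Check digit = (10 − (58 mod 10)) mod 10 = 2.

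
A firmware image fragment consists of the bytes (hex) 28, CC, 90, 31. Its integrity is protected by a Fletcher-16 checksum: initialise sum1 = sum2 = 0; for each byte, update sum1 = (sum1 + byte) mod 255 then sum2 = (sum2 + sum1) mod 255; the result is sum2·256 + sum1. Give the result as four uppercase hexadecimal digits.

Running sums (mod 255):
  after byte 0 (28): sum1=40, sum2=40
  after byte 1 (CC): sum1=244, sum2=29
  after byte 2 (90): sum1=133, sum2=162
  after byte 3 (31): sum1=182, sum2=89
Checksum = sum2·256 + sum1 = 89·256 + 182 = 22966 = 0x59B6.

59B6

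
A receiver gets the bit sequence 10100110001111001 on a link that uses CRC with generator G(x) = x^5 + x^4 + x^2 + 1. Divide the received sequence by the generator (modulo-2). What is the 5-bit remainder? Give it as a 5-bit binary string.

Modulo-2 division of 10100110001111001 by 110101:
  pos 0: 101001 XOR 110101 = 011100
  pos 1: 111001 XOR 110101 = 001100
  pos 3: 110000 XOR 110101 = 000101
  pos 6: 101011 XOR 110101 = 011110
  pos 7: 111101 XOR 110101 = 001000
  pos 9: 100010 XOR 110101 = 010111
  pos 10: 101110 XOR 110101 = 011011
  pos 11: 110111 XOR 110101 = 000010
Remainder = 00010 (nonzero — an error is detected).

00010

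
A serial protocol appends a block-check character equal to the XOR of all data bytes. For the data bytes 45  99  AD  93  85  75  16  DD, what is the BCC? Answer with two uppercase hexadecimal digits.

D9

XOR the bytes together:
  start with 0x45
  0x45 ⊕ 0x99 = 0xDC
  0xDC ⊕ 0xAD = 0x71
  0x71 ⊕ 0x93 = 0xE2
  0xE2 ⊕ 0x85 = 0x67
  0x67 ⊕ 0x75 = 0x12
  0x12 ⊕ 0x16 = 0x04
  0x04 ⊕ 0xDD = 0xD9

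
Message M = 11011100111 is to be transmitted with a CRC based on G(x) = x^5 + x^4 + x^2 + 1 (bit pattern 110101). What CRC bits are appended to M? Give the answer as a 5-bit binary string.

01111

Append 5 zeros: 1101110011100000. Divide by 110101 (XOR where the leading bit is 1):
  pos 0: 110111 XOR 110101 = 000010
  pos 4: 100011 XOR 110101 = 010110
  pos 5: 101101 XOR 110101 = 011000
  pos 6: 110000 XOR 110101 = 000101
  pos 9: 101000 XOR 110101 = 011101
  pos 10: 111010 XOR 110101 = 001111
Remainder (last 5 bits) = 01111. This is the CRC / FCS.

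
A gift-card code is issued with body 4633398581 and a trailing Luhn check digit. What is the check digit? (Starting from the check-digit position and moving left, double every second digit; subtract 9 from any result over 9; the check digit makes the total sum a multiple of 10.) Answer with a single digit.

Partial digits right→left: 1 8 5 8 9 3 3 3 6 4
Double every second digit counting from the check-digit position (so the 1st, 3rd, 5th, ... of the partial from the right).
  doubled (with −9 where >9): 2 1 9 6 3 → sum 21
  kept as-is: 8 8 3 3 4 → sum 26
Total = 21 + 26 = 47.
Check digit = (10 − (47 mod 10)) mod 10 = 3.

3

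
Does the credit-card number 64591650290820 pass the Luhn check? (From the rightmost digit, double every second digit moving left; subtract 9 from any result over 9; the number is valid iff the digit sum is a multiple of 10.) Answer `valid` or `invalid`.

From the right, keep odd positions and double even positions (subtract 9 from any doubled value over 9):
  doubled (positions 2,4,...): 4 0 4 1 2 1 3 → sum 15
  kept (positions 1,3,...): 0 8 9 0 6 9 4 → sum 36
Total = 51.
51 mod 10 = 1, so the number is invalid.

invalid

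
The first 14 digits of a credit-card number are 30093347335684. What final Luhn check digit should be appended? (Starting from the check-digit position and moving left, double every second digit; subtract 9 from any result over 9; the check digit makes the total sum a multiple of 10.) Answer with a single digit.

Partial digits right→left: 4 8 6 5 3 3 7 4 3 3 9 0 0 3
Double every second digit counting from the check-digit position (so the 1st, 3rd, 5th, ... of the partial from the right).
  doubled (with −9 where >9): 8 3 6 5 6 9 0 → sum 37
  kept as-is: 8 5 3 4 3 0 3 → sum 26
Total = 37 + 26 = 63.
Check digit = (10 − (63 mod 10)) mod 10 = 7.

7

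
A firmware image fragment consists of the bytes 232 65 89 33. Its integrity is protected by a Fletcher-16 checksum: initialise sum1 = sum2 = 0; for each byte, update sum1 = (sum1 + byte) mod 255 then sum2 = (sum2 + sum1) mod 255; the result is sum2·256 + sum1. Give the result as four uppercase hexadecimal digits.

3BA4

Running sums (mod 255):
  after byte 0 (232): sum1=232, sum2=232
  after byte 1 (65): sum1=42, sum2=19
  after byte 2 (89): sum1=131, sum2=150
  after byte 3 (33): sum1=164, sum2=59
Checksum = sum2·256 + sum1 = 59·256 + 164 = 15268 = 0x3BA4.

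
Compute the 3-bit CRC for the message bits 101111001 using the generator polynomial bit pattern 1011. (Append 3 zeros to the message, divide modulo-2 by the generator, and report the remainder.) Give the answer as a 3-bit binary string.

Append 3 zeros: 101111001000. Divide by 1011 (XOR where the leading bit is 1):
  pos 0: 1011 XOR 1011 = 0000
  pos 4: 1100 XOR 1011 = 0111
  pos 5: 1111 XOR 1011 = 0100
  pos 6: 1000 XOR 1011 = 0011
  pos 8: 1100 XOR 1011 = 0111
Remainder (last 3 bits) = 111. This is the CRC / FCS.

111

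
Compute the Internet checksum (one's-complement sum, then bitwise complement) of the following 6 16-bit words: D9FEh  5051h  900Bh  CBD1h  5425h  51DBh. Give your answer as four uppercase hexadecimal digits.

One's-complement addition (fold any carry out of bit 15 back into bit 0):
  0xD9FE + 0x5051 = 0x12A4F → wrap carry → 0x2A50
  0x2A50 + 0x900B = 0x0BA5B
  0xBA5B + 0xCBD1 = 0x1862C → wrap carry → 0x862D
  0x862D + 0x5425 = 0x0DA52
  0xDA52 + 0x51DB = 0x12C2D → wrap carry → 0x2C2E
One's-complement sum = 0x2C2E.
Checksum = ~0x2C2E & 0xFFFF = 0xD3D1.

D3D1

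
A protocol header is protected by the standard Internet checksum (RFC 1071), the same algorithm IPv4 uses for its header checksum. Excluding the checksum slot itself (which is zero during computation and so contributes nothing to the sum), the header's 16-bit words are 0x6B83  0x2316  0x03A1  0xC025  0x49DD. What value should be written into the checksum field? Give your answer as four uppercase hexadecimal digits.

63C2

One's-complement addition (fold any carry out of bit 15 back into bit 0):
  0x6B83 + 0x2316 = 0x08E99
  0x8E99 + 0x03A1 = 0x0923A
  0x923A + 0xC025 = 0x1525F → wrap carry → 0x5260
  0x5260 + 0x49DD = 0x09C3D
One's-complement sum = 0x9C3D.
Checksum = ~0x9C3D & 0xFFFF = 0x63C2.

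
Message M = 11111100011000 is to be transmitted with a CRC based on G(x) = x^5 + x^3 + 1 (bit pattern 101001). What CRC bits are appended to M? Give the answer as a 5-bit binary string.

Append 5 zeros: 1111110001100000000. Divide by 101001 (XOR where the leading bit is 1):
  pos 0: 111111 XOR 101001 = 010110
  pos 1: 101100 XOR 101001 = 000101
  pos 4: 101001 XOR 101001 = 000000
  pos 10: 100000 XOR 101001 = 001001
  pos 12: 100100 XOR 101001 = 001101
Remainder (last 5 bits) = 11010. This is the CRC / FCS.

11010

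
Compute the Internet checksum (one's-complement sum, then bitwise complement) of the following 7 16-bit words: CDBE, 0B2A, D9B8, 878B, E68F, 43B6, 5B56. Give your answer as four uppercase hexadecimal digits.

4036

One's-complement addition (fold any carry out of bit 15 back into bit 0):
  0xCDBE + 0x0B2A = 0x0D8E8
  0xD8E8 + 0xD9B8 = 0x1B2A0 → wrap carry → 0xB2A1
  0xB2A1 + 0x878B = 0x13A2C → wrap carry → 0x3A2D
  0x3A2D + 0xE68F = 0x120BC → wrap carry → 0x20BD
  0x20BD + 0x43B6 = 0x06473
  0x6473 + 0x5B56 = 0x0BFC9
One's-complement sum = 0xBFC9.
Checksum = ~0xBFC9 & 0xFFFF = 0x4036.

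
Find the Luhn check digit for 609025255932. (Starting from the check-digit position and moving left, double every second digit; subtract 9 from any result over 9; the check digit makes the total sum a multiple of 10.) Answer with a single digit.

8

Partial digits right→left: 2 3 9 5 5 2 5 2 0 9 0 6
Double every second digit counting from the check-digit position (so the 1st, 3rd, 5th, ... of the partial from the right).
  doubled (with −9 where >9): 4 9 1 1 0 0 → sum 15
  kept as-is: 3 5 2 2 9 6 → sum 27
Total = 15 + 27 = 42.
Check digit = (10 − (42 mod 10)) mod 10 = 8.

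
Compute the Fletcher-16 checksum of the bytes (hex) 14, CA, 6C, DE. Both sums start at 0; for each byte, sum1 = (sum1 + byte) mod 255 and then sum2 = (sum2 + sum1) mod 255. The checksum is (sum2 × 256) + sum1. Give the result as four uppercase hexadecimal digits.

682A

Running sums (mod 255):
  after byte 0 (14): sum1=20, sum2=20
  after byte 1 (CA): sum1=222, sum2=242
  after byte 2 (6C): sum1=75, sum2=62
  after byte 3 (DE): sum1=42, sum2=104
Checksum = sum2·256 + sum1 = 104·256 + 42 = 26666 = 0x682A.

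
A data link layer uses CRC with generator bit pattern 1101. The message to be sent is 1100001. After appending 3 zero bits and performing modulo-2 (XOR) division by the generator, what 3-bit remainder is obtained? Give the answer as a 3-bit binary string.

011

Append 3 zeros: 1100001000. Divide by 1101 (XOR where the leading bit is 1):
  pos 0: 1100 XOR 1101 = 0001
  pos 3: 1001 XOR 1101 = 0100
  pos 4: 1000 XOR 1101 = 0101
  pos 5: 1010 XOR 1101 = 0111
  pos 6: 1110 XOR 1101 = 0011
Remainder (last 3 bits) = 011. This is the CRC / FCS.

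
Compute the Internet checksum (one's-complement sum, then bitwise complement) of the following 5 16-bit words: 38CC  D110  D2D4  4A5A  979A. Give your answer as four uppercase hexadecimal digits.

4159

One's-complement addition (fold any carry out of bit 15 back into bit 0):
  0x38CC + 0xD110 = 0x109DC → wrap carry → 0x09DD
  0x09DD + 0xD2D4 = 0x0DCB1
  0xDCB1 + 0x4A5A = 0x1270B → wrap carry → 0x270C
  0x270C + 0x979A = 0x0BEA6
One's-complement sum = 0xBEA6.
Checksum = ~0xBEA6 & 0xFFFF = 0x4159.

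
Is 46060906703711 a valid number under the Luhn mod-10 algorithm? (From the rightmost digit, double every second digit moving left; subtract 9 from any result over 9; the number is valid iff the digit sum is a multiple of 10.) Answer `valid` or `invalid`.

invalid

From the right, keep odd positions and double even positions (subtract 9 from any doubled value over 9):
  doubled (positions 2,4,...): 2 6 5 0 0 0 8 → sum 21
  kept (positions 1,3,...): 1 7 0 6 9 6 6 → sum 35
Total = 56.
56 mod 10 = 6, so the number is invalid.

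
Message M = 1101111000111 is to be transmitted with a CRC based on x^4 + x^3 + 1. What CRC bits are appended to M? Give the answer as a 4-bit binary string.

Append 4 zeros: 11011110001110000. Divide by 11001 (XOR where the leading bit is 1):
  pos 0: 11011 XOR 11001 = 00010
  pos 3: 10110 XOR 11001 = 01111
  pos 4: 11110 XOR 11001 = 00111
  pos 6: 11101 XOR 11001 = 00100
  pos 8: 10011 XOR 11001 = 01010
  pos 9: 10100 XOR 11001 = 01101
  pos 10: 11010 XOR 11001 = 00011
Remainder (last 4 bits) = 1100. This is the CRC / FCS.

1100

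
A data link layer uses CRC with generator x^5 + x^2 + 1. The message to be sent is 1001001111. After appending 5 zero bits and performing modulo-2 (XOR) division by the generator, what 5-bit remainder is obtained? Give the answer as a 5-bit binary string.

01100

Append 5 zeros: 100100111100000. Divide by 100101 (XOR where the leading bit is 1):
  pos 0: 100100 XOR 100101 = 000001
  pos 5: 111110 XOR 100101 = 011011
  pos 6: 110110 XOR 100101 = 010011
  pos 7: 100110 XOR 100101 = 000011
Remainder (last 5 bits) = 01100. This is the CRC / FCS.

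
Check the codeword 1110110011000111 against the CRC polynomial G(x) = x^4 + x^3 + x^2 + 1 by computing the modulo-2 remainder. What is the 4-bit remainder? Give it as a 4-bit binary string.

0000

Modulo-2 division of 1110110011000111 by 11101:
  pos 0: 11101 XOR 11101 = 00000
  pos 5: 10011 XOR 11101 = 01110
  pos 6: 11100 XOR 11101 = 00001
  pos 10: 10011 XOR 11101 = 01110
  pos 11: 11101 XOR 11101 = 00000
Remainder = 0000 (zero — the frame passes the CRC check).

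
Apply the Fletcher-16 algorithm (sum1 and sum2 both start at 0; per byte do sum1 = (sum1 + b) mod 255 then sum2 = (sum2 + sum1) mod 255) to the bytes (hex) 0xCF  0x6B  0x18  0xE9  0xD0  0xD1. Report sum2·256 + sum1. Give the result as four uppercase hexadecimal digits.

89DF

Running sums (mod 255):
  after byte 0 (0xCF): sum1=207, sum2=207
  after byte 1 (0x6B): sum1=59, sum2=11
  after byte 2 (0x18): sum1=83, sum2=94
  after byte 3 (0xE9): sum1=61, sum2=155
  after byte 4 (0xD0): sum1=14, sum2=169
  after byte 5 (0xD1): sum1=223, sum2=137
Checksum = sum2·256 + sum1 = 137·256 + 223 = 35295 = 0x89DF.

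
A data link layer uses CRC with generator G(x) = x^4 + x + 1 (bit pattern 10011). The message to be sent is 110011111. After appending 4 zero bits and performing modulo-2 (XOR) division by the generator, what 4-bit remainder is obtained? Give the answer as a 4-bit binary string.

0110

Append 4 zeros: 1100111110000. Divide by 10011 (XOR where the leading bit is 1):
  pos 0: 11001 XOR 10011 = 01010
  pos 1: 10101 XOR 10011 = 00110
  pos 3: 11011 XOR 10011 = 01000
  pos 4: 10001 XOR 10011 = 00010
  pos 7: 10000 XOR 10011 = 00011
Remainder (last 4 bits) = 0110. This is the CRC / FCS.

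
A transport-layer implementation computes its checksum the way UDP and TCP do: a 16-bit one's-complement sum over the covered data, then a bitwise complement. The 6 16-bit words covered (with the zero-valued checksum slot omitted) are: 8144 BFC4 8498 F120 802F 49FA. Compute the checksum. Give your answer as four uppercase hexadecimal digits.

7F13

One's-complement addition (fold any carry out of bit 15 back into bit 0):
  0x8144 + 0xBFC4 = 0x14108 → wrap carry → 0x4109
  0x4109 + 0x8498 = 0x0C5A1
  0xC5A1 + 0xF120 = 0x1B6C1 → wrap carry → 0xB6C2
  0xB6C2 + 0x802F = 0x136F1 → wrap carry → 0x36F2
  0x36F2 + 0x49FA = 0x080EC
One's-complement sum = 0x80EC.
Checksum = ~0x80EC & 0xFFFF = 0x7F13.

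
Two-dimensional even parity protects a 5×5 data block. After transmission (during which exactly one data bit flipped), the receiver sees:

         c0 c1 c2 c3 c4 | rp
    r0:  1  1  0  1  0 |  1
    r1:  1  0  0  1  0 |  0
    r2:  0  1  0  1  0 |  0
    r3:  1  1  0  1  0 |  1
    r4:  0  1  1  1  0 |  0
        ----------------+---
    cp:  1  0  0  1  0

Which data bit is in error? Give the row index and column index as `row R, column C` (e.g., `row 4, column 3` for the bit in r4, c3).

row 4, column 2

Recompute each row's even parity and compare to rp:
  r0: data parity 1, sent rp 1 → ok
  r1: data parity 0, sent rp 0 → ok
  r2: data parity 0, sent rp 0 → ok
  r3: data parity 1, sent rp 1 → ok
  r4: data parity 1, sent rp 0 → mismatch
Recompute each column's even parity and compare to cp:
  c0: data parity 1, sent cp 1 → ok
  c1: data parity 0, sent cp 0 → ok
  c2: data parity 1, sent cp 0 → mismatch
  c3: data parity 1, sent cp 1 → ok
  c4: data parity 0, sent cp 0 → ok
Exactly one row (r4) and one column (c2) fail → the flipped bit is at their intersection.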